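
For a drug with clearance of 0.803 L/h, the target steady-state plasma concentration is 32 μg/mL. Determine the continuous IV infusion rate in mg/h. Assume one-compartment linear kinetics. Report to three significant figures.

25.7 mg/h

Infusion rate = CL · Css = 0.8030 L/h × 32 mg/L = 25.70 mg/h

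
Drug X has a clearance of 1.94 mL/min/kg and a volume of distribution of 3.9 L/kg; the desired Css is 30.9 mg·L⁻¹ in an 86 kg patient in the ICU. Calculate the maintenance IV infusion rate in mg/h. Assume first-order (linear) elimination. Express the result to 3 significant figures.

309 mg/h

CL = 1.94 mL/min/kg × 86 kg = 166.8 mL/min = 166.8 × 60/1000 = 10.01 L/h
Vd does not affect the maintenance rate; only clearance governs steady-state input.
R₀ = 10.01 × 30.9 = 309.3 mg/h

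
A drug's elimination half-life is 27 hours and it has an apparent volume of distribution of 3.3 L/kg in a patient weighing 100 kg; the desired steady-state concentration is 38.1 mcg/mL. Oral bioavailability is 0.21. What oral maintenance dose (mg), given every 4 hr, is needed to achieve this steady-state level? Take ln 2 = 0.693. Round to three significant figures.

6150 mg

Vd = 3.3 L/kg × 100 kg = 330.0 L
k = 0.693/27 = 0.02567 h⁻¹, so CL = k·Vd = 0.02567 × 330.0 = 8.471 L/h
D = CL × Css × τ / F = 8.471 × 38.1 × 4 / 0.21 = 6148 mg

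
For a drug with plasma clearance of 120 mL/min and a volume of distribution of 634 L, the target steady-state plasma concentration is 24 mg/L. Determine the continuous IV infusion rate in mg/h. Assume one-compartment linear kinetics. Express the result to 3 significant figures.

Convert clearance: 120 mL/min × 60 min/h ÷ 1000 mL/L = 7.200 L/h
R₀ = 7.200 × 24 = 172.8 mg/h

173 mg/h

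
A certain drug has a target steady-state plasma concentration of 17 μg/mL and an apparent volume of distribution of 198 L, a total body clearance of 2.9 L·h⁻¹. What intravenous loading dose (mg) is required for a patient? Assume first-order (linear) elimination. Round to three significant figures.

LD = Vd × C = 198.0 × 17.00 = 3366 mg

3370 mg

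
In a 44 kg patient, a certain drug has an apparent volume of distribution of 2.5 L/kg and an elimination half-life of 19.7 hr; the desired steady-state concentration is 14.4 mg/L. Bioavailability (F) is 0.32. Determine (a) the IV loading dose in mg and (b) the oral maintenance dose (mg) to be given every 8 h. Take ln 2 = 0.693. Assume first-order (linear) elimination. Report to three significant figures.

Vd(total) = 44 kg × 2.5 L/kg = 110.0 L
LD = Vd × C = 110.0 × 14.4 = 1584 mg
CL = 0.693 × Vd / t½ = 0.693 × 110.0 / 19.7 = 3.870 L/h
D = CL × Css × τ / F = 3.870 × 14.4 × 8 / 0.32 = 1393 mg

(a) 1580 mg; (b) 1390 mg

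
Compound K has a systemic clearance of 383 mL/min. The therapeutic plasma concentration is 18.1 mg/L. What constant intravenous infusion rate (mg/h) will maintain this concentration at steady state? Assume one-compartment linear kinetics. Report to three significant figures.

416 mg/h

CL = 383 mL/min × 60/1000 = 22.98 L/h
At steady state, infusion rate equals elimination rate: rate in = CL × Css.
Rate = CL × Css = 22.98 × 18.1 = 415.9 mg/h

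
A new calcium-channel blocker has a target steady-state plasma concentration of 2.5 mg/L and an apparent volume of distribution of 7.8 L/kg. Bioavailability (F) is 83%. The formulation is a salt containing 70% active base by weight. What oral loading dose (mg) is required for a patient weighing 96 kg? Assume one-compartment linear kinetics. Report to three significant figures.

Vd(total) = 96 kg × 7.8 L/kg = 748.8 L
LD = Vd × C / F / S = 748.8 × 2.500 / 0.83 / 0.7 = 3222 mg

3220 mg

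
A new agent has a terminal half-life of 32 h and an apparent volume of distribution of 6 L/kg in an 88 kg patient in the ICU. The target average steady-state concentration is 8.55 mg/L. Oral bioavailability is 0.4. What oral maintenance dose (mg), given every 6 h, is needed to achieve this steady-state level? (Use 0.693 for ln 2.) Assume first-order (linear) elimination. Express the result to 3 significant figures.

Vd = 6 L/kg × 88 kg = 528.0 L
CL = 0.693 × Vd / t½ = 0.693 × 528.0 / 32 = 11.43 L/h
D = CL × Css × τ / F = 11.43 × 8.55 × 6 / 0.4 = 1466 mg

1470 mg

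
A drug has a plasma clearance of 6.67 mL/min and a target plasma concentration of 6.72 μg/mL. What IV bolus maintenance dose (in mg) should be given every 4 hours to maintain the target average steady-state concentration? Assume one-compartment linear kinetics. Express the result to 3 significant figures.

Convert clearance: 6.67 mL/min × 60 min/h ÷ 1000 mL/L = 0.4002 L/h
At steady state, dose per interval replaces the amount cleared in that interval: D/τ = CL·Css.
D = CL × Css × τ = 0.4002 × 6.72 × 4 = 10.76 mg

10.8 mg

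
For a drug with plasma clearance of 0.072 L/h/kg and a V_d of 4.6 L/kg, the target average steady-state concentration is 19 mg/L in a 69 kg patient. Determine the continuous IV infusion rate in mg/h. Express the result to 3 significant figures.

CL = 0.072 L/h/kg × 69 kg = 4.968 L/h
Maintenance depends on clearance, not Vd — rate in must match rate out.
R₀ = 4.968 × 19 = 94.39 mg/h

94.4 mg/h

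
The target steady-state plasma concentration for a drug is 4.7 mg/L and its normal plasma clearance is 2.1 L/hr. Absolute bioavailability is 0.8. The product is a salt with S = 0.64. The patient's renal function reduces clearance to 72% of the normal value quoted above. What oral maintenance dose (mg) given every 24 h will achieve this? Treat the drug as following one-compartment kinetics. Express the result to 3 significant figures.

333 mg

Patient clearance = 0.72 × 2.100 = 1.512 L/h
D = CL × Css × τ / F / S = 1.512 × 4.7 × 24 / 0.8 / 0.64 = 333.1 mg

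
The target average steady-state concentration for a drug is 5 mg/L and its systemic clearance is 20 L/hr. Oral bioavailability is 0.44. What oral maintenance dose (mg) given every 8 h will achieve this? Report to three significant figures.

1820 mg

D = CL × Css × τ / F = 20.00 × 5 × 8 / 0.44 = 1818 mg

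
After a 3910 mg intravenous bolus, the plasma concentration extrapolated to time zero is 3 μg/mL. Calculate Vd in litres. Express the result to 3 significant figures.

1300 L

Immediately after an IV bolus, C₀ = Dose / Vd, so Vd = Dose / C₀.
Vd = 3910 / 3 = 1303 L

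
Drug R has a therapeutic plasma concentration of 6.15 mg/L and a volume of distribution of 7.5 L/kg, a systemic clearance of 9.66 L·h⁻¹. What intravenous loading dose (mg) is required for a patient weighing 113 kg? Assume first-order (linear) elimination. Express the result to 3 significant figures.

5210 mg

Total Vd = 7.5 × 113 = 847.5 L
LD = Vd × C = 847.5 × 6.150 = 5212 mg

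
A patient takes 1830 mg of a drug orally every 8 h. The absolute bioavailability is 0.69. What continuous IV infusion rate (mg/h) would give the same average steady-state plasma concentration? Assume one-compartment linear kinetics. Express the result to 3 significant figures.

Equivalent systemic input: infusion rate = F·D/τ.
Rate = 0.69 × 1830 / 8 = 157.8 mg/h

158 mg/h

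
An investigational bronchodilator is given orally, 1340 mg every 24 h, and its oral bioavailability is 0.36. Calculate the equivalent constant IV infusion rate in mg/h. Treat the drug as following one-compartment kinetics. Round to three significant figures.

Equivalent systemic input: infusion rate = F·D/τ.
Rate = 0.36 × 1340 / 24 = 20.10 mg/h

20.1 mg/h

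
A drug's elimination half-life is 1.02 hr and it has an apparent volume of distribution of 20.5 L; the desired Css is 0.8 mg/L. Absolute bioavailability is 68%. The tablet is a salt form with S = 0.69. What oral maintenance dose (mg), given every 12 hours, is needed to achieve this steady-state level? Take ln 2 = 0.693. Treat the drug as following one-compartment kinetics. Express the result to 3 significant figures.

k = 0.693/1.02 = 0.6794 h⁻¹, so CL = k·Vd = 0.6794 × 20.50 = 13.93 L/h
D = CL × Css × τ / F / S = 13.93 × 0.8 × 12 / 0.68 / 0.69 = 285.0 mg

285 mg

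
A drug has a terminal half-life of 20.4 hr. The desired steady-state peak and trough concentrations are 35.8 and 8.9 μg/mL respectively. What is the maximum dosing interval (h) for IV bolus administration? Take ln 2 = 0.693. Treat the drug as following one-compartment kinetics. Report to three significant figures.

41.0 h

k = 0.693 / t½ = 0.693 / 20.4 = 0.03397 h⁻¹
Between IV bolus doses, concentration decays as C = C₀·e^(−kτ), so C_peak/C_trough = e^(kτ).
τ_max = ln(C_peak/C_trough) / k = ln(35.8/8.9) / 0.03397 = 1.392 / 0.03397 = 40.98 h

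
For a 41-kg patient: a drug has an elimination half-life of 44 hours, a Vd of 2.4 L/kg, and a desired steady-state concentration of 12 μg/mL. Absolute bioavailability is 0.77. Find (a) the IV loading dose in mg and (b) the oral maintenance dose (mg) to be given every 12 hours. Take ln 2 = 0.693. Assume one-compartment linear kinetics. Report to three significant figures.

Total Vd = 2.4 × 41 = 98.40 L
LD = Vd × C = 98.40 × 12 = 1181 mg
CL = 0.693 × Vd / t½ = 0.693 × 98.40 / 44 = 1.550 L/h
D = CL × Css × τ / F = 1.550 × 12 × 12 / 0.77 = 289.9 mg

(a) 1180 mg; (b) 290 mg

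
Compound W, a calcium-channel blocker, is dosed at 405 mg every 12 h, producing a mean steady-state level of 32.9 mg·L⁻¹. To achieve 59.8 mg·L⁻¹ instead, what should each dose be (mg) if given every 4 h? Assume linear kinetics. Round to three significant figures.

245 mg

With linear kinetics, Css is proportional to dose rate (D/τ) at fixed clearance.
D₂ = D₁ × (Css,target / Css,current) × (τ₂/τ₁) = 405 × (59.8/32.9) × (4/12) = 245.4 mg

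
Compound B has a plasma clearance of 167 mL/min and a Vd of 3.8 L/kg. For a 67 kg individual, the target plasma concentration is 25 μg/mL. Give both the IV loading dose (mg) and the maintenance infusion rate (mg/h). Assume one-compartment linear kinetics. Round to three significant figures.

(a) 6370 mg; (b) 251 mg/h

Total Vd = 3.8 × 67 = 254.6 L
Loading dose = Vd × C = 254.6 × 25 = 6365 mg
CL = 167 mL/min = 167 × 0.06 = 10.02 L/h
Maintenance infusion rate = CL × Css = 10.02 × 25 = 250.5 mg/h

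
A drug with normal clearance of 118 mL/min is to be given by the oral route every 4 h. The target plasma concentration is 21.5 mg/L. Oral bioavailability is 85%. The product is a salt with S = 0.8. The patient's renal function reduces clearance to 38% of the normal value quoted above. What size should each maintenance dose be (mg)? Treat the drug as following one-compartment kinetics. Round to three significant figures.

340 mg

Convert clearance: 118 mL/min × 60 min/h ÷ 1000 mL/L = 7.080 L/h
Patient clearance = 0.38 × 7.080 = 2.690 L/h
D = CL × Css × τ / F / S = 2.690 × 21.5 × 4 / 0.85 / 0.8 = 340.2 mg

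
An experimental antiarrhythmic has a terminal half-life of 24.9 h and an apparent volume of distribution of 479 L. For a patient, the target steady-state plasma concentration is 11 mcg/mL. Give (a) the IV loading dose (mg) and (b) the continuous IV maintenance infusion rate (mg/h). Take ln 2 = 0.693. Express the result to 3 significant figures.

(a) 5270 mg; (b) 147 mg/h

LD = Vd × C = 479.0 × 11 = 5269 mg
CL = 0.693 × Vd / t½ = 0.693 × 479.0 / 24.9 = 13.33 L/h
Infusion rate = CL × Css = 13.33 × 11 = 146.6 mg/h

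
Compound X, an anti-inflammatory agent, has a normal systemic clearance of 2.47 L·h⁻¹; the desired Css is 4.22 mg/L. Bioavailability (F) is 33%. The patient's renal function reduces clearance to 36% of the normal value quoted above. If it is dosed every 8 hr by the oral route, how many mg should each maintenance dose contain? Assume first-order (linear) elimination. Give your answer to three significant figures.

91.0 mg

Patient clearance = 0.36 × 2.470 = 0.8892 L/h
D = CL × Css × τ / F = 0.8892 × 4.22 × 8 / 0.33 = 90.97 mg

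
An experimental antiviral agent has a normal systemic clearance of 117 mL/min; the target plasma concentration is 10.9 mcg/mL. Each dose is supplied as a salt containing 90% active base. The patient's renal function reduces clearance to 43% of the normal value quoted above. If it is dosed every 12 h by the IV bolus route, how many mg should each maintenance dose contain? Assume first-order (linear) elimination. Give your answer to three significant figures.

CL = 117 mL/min × 60/1000 = 7.020 L/h
Patient clearance = 0.43 × 7.020 = 3.019 L/h
D = CL × Css × τ / S = 3.019 × 10.9 × 12 / 0.9 = 438.8 mg

439 mg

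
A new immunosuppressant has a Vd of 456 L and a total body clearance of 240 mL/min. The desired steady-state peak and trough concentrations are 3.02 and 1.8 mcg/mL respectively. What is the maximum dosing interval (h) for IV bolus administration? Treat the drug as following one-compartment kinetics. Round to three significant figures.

16.4 h

CL = 240 mL/min = 240 × 0.06 = 14.40 L/h
k = CL / Vd = 14.40 / 456.0 = 0.03158 h⁻¹
Between IV bolus doses, concentration decays as C = C₀·e^(−kτ), so C_peak/C_trough = e^(kτ).
τ_max = ln(C_peak/C_trough) / k = ln(3.02/1.8) / 0.03158 = 0.5175 / 0.03158 = 16.39 h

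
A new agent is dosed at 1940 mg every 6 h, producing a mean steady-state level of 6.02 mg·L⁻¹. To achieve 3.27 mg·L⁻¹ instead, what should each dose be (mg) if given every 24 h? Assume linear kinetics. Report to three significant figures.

4220 mg

For first-order elimination, Css ∝ F·D/(CL·τ); F and CL are unchanged, so Css ∝ D/τ.
D₂ = D₁ × (Css,target / Css,current) × (τ₂/τ₁) = 1940 × (3.27/6.02) × (24/6) = 4215 mg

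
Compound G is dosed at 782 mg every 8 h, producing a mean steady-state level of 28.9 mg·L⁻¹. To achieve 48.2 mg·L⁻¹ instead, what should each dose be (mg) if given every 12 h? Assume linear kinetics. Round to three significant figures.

With linear kinetics, Css is proportional to dose rate (D/τ) at fixed clearance.
D₂ = D₁ × (Css,target / Css,current) × (τ₂/τ₁) = 782 × (48.2/28.9) × (12/8) = 1956 mg

1960 mg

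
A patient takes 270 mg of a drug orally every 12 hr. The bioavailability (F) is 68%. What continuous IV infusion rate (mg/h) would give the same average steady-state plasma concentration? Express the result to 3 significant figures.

15.3 mg/h

Equivalent systemic input: infusion rate = F·D/τ.
Rate = 0.68 × 270 / 12 = 15.30 mg/h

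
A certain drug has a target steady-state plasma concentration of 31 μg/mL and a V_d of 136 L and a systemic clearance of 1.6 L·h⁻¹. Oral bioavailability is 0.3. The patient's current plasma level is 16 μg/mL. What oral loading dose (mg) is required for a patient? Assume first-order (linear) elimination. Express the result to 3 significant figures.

Concentration deficit ΔC = 31 − 16 = 15.00 mg/L
LD = Vd × ΔC / F = 136.0 × 15.00 / 0.3 = 6800 mg

6800 mg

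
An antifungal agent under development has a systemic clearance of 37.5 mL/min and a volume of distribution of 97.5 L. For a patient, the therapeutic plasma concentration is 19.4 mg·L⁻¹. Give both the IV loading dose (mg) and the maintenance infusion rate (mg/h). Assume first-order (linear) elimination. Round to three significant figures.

Loading: fill Vd to C_target → 97.50 L × 19.4 mg/L = 1892 mg
CL = 37.5 mL/min × 60/1000 = 2.250 L/h
Maintenance: replace elimination → rate = CL × Css = 2.250 × 19.4 = 43.65 mg/h

(a) 1890 mg; (b) 43.7 mg/h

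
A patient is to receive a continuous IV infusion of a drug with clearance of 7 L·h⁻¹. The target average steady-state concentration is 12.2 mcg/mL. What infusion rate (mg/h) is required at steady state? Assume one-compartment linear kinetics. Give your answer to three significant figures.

Rate = CL × Css = 7.000 × 12.2 = 85.40 mg/h

85.4 mg/h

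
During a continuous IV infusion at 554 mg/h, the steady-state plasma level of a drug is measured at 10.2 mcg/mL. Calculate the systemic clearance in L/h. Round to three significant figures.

At steady state, infusion rate = CL × Css, so CL = rate / Css.
CL = 554 / 10.2 = 54.31 L/h

54.3 L/h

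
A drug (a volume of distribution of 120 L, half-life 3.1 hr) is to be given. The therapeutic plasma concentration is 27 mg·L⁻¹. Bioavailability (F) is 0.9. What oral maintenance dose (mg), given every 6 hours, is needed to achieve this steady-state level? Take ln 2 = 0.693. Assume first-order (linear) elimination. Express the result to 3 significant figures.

k = 0.693/3.1 = 0.2235 h⁻¹, so CL = k·Vd = 0.2235 × 120.0 = 26.82 L/h
D = CL × Css × τ / F = 26.82 × 27 × 6 / 0.9 = 4828 mg

4830 mg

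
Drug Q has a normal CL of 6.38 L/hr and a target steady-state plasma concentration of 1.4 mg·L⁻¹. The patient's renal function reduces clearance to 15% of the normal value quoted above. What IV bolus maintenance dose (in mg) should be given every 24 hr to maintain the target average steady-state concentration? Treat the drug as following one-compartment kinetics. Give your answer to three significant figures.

Patient clearance = 0.15 × 6.380 = 0.9570 L/h
At steady state, dose per interval replaces the amount cleared in that interval: D/τ = CL·Css.
D = CL × Css × τ = 0.9570 × 1.4 × 24 = 32.16 mg

32.2 mg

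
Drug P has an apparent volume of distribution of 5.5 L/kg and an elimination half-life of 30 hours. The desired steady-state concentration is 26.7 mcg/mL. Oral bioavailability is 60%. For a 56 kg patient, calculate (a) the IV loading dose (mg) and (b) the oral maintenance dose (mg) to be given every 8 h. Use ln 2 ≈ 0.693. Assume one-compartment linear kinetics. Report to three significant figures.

(a) 8220 mg; (b) 2530 mg

Total Vd = 5.5 × 56 = 308.0 L
LD = Vd × C = 308.0 × 26.7 = 8224 mg
CL = 0.693 × Vd / t½ = 0.693 × 308.0 / 30 = 7.115 L/h
D = CL × Css × τ / F = 7.115 × 26.7 × 8 / 0.6 = 2533 mg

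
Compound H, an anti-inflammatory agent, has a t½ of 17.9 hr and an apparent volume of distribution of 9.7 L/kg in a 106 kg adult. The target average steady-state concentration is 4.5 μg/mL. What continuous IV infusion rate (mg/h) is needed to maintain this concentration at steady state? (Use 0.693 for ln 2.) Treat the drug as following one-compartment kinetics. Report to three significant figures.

179 mg/h

Vd = 9.7 L/kg × 106 kg = 1028 L
k = 0.693/17.9 = 0.03872 h⁻¹, so CL = k·Vd = 0.03872 × 1028 = 39.80 L/h
Infusion rate = CL × Css = 39.80 × 4.5 = 179.1 mg/h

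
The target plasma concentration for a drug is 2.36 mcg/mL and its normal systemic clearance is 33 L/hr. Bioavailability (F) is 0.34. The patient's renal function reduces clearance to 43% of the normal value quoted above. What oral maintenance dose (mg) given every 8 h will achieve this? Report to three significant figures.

Patient clearance = 0.43 × 33.00 = 14.19 L/h
D = CL × Css × τ / F = 14.19 × 2.36 × 8 / 0.34 = 788.0 mg

788 mg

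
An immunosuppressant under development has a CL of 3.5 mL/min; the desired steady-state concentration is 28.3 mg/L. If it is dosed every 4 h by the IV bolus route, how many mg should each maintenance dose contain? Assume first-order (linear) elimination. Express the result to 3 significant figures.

23.8 mg

CL = 3.5 mL/min × 60/1000 = 0.2100 L/h
D = CL × Css × τ = 0.2100 × 28.3 × 4 = 23.77 mg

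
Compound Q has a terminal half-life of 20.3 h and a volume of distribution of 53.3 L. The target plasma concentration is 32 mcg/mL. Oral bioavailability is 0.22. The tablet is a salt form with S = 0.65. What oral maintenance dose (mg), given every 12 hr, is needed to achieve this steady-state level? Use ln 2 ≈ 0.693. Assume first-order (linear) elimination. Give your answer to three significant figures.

4890 mg

CL = ln 2 · Vd / t½ = 0.693 × 53.30 / 20.3 = 1.820 L/h
D = CL × Css × τ / F / S = 1.820 × 32 × 12 / 0.22 / 0.65 = 4887 mg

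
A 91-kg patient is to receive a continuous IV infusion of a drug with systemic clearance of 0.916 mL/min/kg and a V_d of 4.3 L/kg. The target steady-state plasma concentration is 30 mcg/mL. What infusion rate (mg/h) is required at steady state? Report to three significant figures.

CL = 0.916 mL/min/kg × 91 kg = 83.36 mL/min = 83.36 × 60/1000 = 5.002 L/h
R₀ = 5.002 × 30 = 150.1 mg/h

150 mg/h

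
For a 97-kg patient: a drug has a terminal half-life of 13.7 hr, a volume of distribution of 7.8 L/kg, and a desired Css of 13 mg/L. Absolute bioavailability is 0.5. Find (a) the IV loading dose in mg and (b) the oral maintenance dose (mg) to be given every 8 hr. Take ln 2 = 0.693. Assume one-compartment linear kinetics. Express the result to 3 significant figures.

(a) 9840 mg; (b) 7960 mg

Total Vd = 7.8 × 97 = 756.6 L
LD = Vd × C = 756.6 × 13 = 9836 mg
CL = 0.693 × Vd / t½ = 0.693 × 756.6 / 13.7 = 38.27 L/h
D = CL × Css × τ / F = 38.27 × 13 × 8 / 0.5 = 7960 mg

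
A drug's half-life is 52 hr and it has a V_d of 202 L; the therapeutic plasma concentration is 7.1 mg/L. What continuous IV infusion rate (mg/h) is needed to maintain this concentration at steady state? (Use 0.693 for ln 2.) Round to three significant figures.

k = 0.693/52 = 0.01333 h⁻¹, so CL = k·Vd = 0.01333 × 202.0 = 2.693 L/h
Infusion rate = CL × Css = 2.693 × 7.1 = 19.12 mg/h

19.1 mg/h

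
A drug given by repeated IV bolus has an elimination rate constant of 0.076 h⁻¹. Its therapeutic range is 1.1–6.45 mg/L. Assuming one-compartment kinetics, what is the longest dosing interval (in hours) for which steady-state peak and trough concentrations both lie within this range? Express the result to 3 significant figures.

23.3 h

Between IV bolus doses, concentration decays as C = C₀·e^(−kτ), so C_peak/C_trough = e^(kτ).
τ_max = ln(C_peak/C_trough) / k = ln(6.45/1.1) / 0.07600 = 1.769 / 0.07600 = 23.28 h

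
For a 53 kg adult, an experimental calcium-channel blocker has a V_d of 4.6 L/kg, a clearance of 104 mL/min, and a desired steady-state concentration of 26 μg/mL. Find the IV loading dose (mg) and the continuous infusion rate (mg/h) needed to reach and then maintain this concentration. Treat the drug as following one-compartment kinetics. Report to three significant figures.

(a) 6340 mg; (b) 162 mg/h

Vd = 4.6 L/kg × 53 kg = 243.8 L
Loading dose = Vd × C = 243.8 × 26 = 6339 mg
CL = 104 mL/min × 60/1000 = 6.240 L/h
Infusion rate = 6.240 L/h × 26 mg/L = 162.2 mg/h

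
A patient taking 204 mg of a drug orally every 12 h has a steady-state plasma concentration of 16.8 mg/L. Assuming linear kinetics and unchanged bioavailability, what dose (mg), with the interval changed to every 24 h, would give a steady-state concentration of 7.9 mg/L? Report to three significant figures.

With linear kinetics, Css is proportional to dose rate (D/τ) at fixed clearance.
D₂ = D₁ × (Css,target / Css,current) × (τ₂/τ₁) = 204 × (7.9/16.8) × (24/12) = 191.9 mg

192 mg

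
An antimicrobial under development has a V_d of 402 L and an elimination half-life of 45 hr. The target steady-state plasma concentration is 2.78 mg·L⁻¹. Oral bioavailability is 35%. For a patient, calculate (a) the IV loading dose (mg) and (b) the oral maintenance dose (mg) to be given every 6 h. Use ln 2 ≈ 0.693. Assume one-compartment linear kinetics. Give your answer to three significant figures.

LD = Vd × C = 402.0 × 2.78 = 1118 mg
CL = 0.693 × Vd / t½ = 0.693 × 402.0 / 45 = 6.191 L/h
D = CL × Css × τ / F = 6.191 × 2.78 × 6 / 0.35 = 295.0 mg

(a) 1120 mg; (b) 295 mg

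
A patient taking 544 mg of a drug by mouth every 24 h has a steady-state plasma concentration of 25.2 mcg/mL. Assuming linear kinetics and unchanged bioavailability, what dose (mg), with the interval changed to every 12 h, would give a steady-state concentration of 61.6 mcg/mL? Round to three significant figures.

665 mg

For first-order elimination, Css ∝ F·D/(CL·τ); F and CL are unchanged, so Css ∝ D/τ.
D₂ = D₁ × (Css,target / Css,current) × (τ₂/τ₁) = 544 × (61.6/25.2) × (12/24) = 664.9 mg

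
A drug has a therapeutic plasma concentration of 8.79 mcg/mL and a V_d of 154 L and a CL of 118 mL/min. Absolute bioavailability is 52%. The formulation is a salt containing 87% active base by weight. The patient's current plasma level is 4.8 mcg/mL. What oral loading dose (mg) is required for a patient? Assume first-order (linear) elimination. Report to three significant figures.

1360 mg

Concentration deficit ΔC = 8.79 − 4.8 = 3.990 mg/L
LD = Vd × ΔC / F / S = 154.0 × 3.990 / 0.52 / 0.87 = 1358 mg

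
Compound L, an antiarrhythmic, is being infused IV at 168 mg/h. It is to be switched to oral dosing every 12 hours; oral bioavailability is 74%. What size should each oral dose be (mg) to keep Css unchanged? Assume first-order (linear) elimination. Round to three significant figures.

2720 mg

To maintain the same Css, the systemic dosing rate must be unchanged: F·D/τ = infusion rate.
D = rate × τ / F = 168 × 12 / 0.74 = 2724 mg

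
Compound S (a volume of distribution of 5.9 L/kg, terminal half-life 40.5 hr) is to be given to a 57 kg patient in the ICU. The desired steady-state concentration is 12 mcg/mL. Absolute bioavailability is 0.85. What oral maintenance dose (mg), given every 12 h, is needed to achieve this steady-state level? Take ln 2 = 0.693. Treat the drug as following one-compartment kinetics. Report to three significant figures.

Total Vd = 5.9 × 57 = 336.3 L
CL = 0.693 × Vd / t½ = 0.693 × 336.3 / 40.5 = 5.754 L/h
D = CL × Css × τ / F = 5.754 × 12 × 12 / 0.85 = 974.8 mg

975 mg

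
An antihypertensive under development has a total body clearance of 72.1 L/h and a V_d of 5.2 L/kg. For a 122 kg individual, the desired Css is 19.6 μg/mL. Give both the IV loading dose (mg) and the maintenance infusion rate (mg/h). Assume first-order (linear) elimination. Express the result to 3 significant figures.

(a) 12400 mg; (b) 1410 mg/h

Total Vd = 5.2 × 122 = 634.4 L
Loading: fill Vd to C_target → 634.4 L × 19.6 mg/L = 12430 mg
Maintenance: replace elimination → rate = CL × Css = 72.10 × 19.6 = 1413 mg/h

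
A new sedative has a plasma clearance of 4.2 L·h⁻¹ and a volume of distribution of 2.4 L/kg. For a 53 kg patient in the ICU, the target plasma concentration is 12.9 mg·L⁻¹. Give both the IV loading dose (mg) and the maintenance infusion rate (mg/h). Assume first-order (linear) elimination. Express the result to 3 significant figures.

(a) 1640 mg; (b) 54.2 mg/h

Vd(total) = 53 kg × 2.4 L/kg = 127.2 L
Loading: fill Vd to C_target → 127.2 L × 12.9 mg/L = 1641 mg
Infusion rate = 4.200 L/h × 12.9 mg/L = 54.18 mg/h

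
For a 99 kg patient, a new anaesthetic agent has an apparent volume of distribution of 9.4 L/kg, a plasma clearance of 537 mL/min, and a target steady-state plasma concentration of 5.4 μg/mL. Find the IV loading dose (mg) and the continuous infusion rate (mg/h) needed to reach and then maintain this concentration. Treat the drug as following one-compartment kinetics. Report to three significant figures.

Total Vd = 9.4 × 99 = 930.6 L
Loading: fill Vd to C_target → 930.6 L × 5.4 mg/L = 5025 mg
CL = 537 mL/min = 537 × 0.06 = 32.22 L/h
Maintenance: replace elimination → rate = CL × Css = 32.22 × 5.4 = 174.0 mg/h

(a) 5030 mg; (b) 174 mg/h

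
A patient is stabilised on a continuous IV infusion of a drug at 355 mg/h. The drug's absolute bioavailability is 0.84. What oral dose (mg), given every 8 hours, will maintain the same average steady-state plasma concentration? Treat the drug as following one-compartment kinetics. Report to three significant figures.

To maintain the same Css, the systemic dosing rate must be unchanged: F·D/τ = infusion rate.
D = rate × τ / F = 355 × 8 / 0.84 = 3381 mg

3380 mg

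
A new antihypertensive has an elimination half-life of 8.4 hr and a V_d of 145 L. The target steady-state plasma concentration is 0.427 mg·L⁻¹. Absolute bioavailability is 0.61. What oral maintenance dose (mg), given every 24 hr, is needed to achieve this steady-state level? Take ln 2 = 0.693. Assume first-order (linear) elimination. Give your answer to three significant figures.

201 mg

k = 0.693/8.4 = 0.08250 h⁻¹, so CL = k·Vd = 0.08250 × 145.0 = 11.96 L/h
D = CL × Css × τ / F = 11.96 × 0.427 × 24 / 0.61 = 200.9 mg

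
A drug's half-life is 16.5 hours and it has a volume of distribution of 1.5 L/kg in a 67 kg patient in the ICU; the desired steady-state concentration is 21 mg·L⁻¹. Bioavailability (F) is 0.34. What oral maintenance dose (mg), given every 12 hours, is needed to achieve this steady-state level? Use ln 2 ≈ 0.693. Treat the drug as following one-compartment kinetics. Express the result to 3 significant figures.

Vd = 1.5 L/kg × 67 kg = 100.5 L
CL = ln 2 · Vd / t½ = 0.693 × 100.5 / 16.5 = 4.221 L/h
D = CL × Css × τ / F = 4.221 × 21 × 12 / 0.34 = 3129 mg

3130 mg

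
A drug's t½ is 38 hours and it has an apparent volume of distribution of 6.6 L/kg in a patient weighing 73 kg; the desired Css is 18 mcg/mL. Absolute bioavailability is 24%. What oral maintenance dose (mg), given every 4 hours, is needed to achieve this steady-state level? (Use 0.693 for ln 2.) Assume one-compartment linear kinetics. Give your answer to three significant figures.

Total Vd = 6.6 × 73 = 481.8 L
CL = 0.693 × Vd / t½ = 0.693 × 481.8 / 38 = 8.787 L/h
D = CL × Css × τ / F = 8.787 × 18 × 4 / 0.24 = 2636 mg

2640 mg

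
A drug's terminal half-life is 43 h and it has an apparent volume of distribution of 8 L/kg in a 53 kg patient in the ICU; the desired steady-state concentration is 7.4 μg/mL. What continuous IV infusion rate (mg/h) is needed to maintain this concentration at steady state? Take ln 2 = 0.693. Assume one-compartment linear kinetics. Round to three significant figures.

Vd(total) = 53 kg × 8 L/kg = 424.0 L
CL = 0.693 × Vd / t½ = 0.693 × 424.0 / 43 = 6.833 L/h
Infusion rate = CL × Css = 6.833 × 7.4 = 50.56 mg/h

50.6 mg/h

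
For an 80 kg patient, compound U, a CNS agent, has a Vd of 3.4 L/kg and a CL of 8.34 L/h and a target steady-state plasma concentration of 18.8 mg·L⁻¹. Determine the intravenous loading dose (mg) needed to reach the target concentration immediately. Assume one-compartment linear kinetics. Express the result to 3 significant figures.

5110 mg

Vd(total) = 80 kg × 3.4 L/kg = 272.0 L
LD = Vd × C = 272.0 × 18.80 = 5114 mg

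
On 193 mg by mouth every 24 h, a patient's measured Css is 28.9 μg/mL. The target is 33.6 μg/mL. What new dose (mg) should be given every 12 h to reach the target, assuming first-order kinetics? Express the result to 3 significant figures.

112 mg

With linear kinetics, Css is proportional to dose rate (D/τ) at fixed clearance.
D₂ = D₁ × (Css,target / Css,current) × (τ₂/τ₁) = 193 × (33.6/28.9) × (12/24) = 112.2 mg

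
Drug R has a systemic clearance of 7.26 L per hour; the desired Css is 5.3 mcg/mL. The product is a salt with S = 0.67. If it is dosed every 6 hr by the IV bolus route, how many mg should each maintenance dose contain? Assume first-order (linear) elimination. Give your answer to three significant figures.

345 mg

D = CL × Css × τ / S = 7.260 × 5.3 × 6 / 0.67 = 344.6 mg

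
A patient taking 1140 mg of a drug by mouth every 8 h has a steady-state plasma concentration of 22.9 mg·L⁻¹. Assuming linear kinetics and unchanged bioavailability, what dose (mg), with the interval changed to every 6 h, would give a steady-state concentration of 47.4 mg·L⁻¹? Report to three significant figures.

For first-order elimination, Css ∝ F·D/(CL·τ); F and CL are unchanged, so Css ∝ D/τ.
D₂ = D₁ × (Css,target / Css,current) × (τ₂/τ₁) = 1140 × (47.4/22.9) × (6/8) = 1770 mg

1770 mg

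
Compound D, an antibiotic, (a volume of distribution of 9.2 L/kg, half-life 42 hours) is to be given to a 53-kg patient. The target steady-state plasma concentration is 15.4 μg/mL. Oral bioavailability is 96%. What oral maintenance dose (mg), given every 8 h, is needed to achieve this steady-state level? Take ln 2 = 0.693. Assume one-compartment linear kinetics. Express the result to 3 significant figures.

1030 mg

Vd = 9.2 L/kg × 53 kg = 487.6 L
CL = ln 2 · Vd / t½ = 0.693 × 487.6 / 42 = 8.045 L/h
D = CL × Css × τ / F = 8.045 × 15.4 × 8 / 0.96 = 1032 mg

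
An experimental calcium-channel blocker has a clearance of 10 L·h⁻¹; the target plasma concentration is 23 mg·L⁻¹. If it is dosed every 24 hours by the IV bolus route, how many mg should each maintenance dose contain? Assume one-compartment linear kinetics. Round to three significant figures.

5520 mg

D = CL × Css × τ = 10.00 × 23 × 24 = 5520 mg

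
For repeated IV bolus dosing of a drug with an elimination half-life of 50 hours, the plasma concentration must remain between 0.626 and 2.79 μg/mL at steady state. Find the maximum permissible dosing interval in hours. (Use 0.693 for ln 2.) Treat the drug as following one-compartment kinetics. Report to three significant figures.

k = 0.693 / t½ = 0.693 / 50 = 0.01386 h⁻¹
Between IV bolus doses, concentration decays as C = C₀·e^(−kτ), so C_peak/C_trough = e^(kτ).
τ_max = ln(C_peak/C_trough) / k = ln(2.79/0.626) / 0.01386 = 1.494 / 0.01386 = 107.8 h

108 h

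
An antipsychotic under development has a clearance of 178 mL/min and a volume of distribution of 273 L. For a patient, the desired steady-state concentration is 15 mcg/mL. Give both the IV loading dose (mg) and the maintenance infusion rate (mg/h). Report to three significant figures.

(a) 4100 mg; (b) 160 mg/h

LD = Vd · C_target = 273.0 × 15 = 4095 mg
CL = 178 mL/min = 178 × 0.06 = 10.68 L/h
Maintenance infusion rate = CL × Css = 10.68 × 15 = 160.2 mg/h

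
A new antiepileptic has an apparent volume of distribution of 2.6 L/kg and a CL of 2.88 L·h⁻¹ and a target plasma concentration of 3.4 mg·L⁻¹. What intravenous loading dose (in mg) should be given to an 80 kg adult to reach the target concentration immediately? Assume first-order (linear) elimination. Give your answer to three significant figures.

Vd = 2.6 L/kg × 80 kg = 208.0 L
LD = Vd × C = 208.0 × 3.400 = 707.2 mg

707 mg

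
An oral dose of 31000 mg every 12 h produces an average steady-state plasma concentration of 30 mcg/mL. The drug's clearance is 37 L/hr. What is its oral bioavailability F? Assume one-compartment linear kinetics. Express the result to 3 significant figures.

F·D/τ = CL·Css at steady state → F = CL·Css·τ / D.
F = 37 × 30 × 12 / 31000 = 0.430

0.430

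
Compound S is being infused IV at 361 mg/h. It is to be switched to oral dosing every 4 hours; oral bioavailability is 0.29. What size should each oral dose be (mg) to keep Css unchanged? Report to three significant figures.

4980 mg

To maintain the same Css, the systemic dosing rate must be unchanged: F·D/τ = infusion rate.
D = rate × τ / F = 361 × 4 / 0.29 = 4979 mg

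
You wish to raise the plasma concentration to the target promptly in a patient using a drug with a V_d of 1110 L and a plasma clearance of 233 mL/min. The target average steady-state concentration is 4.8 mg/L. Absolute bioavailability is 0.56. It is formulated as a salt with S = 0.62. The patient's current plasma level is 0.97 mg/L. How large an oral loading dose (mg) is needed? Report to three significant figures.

LD is governed by Vd — clearance does not enter the loading-dose calculation.
Concentration deficit ΔC = 4.8 − 0.97 = 3.830 mg/L
LD = Vd × ΔC / F / S = 1110 × 3.830 / 0.56 / 0.62 = 12240 mg

12200 mg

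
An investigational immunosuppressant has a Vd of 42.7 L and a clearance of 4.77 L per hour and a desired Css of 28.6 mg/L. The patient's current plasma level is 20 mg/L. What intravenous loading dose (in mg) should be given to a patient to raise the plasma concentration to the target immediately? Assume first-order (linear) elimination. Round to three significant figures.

367 mg

Loading dose depends on Vd (not clearance): it fills the distribution volume.
Concentration deficit ΔC = 28.6 − 20 = 8.600 mg/L
LD = Vd × ΔC = 42.70 × 8.600 = 367.2 mg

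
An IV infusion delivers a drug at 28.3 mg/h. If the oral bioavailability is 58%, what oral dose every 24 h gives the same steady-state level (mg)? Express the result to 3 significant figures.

1170 mg

To maintain the same Css, the systemic dosing rate must be unchanged: F·D/τ = infusion rate.
D = rate × τ / F = 28.3 × 24 / 0.58 = 1171 mg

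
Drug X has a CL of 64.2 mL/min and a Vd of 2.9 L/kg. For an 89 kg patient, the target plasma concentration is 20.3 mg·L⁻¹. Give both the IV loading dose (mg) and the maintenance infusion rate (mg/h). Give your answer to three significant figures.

Vd(total) = 89 kg × 2.9 L/kg = 258.1 L
LD = Vd · C_target = 258.1 × 20.3 = 5239 mg
Convert clearance: 64.2 mL/min × 60 min/h ÷ 1000 mL/L = 3.852 L/h
Infusion rate = 3.852 L/h × 20.3 mg/L = 78.20 mg/h

(a) 5240 mg; (b) 78.2 mg/h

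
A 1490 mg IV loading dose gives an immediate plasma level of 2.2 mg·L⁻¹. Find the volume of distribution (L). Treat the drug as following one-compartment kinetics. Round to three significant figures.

Immediately after an IV bolus, C₀ = Dose / Vd, so Vd = Dose / C₀.
Vd = 1490 / 2.2 = 677.3 L

677 L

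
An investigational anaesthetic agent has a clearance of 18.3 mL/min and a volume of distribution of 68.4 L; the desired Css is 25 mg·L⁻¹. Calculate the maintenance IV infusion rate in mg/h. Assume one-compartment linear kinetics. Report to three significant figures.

CL = 18.3 mL/min × 60/1000 = 1.098 L/h
R₀ = 1.098 × 25 = 27.45 mg/h

27.5 mg/h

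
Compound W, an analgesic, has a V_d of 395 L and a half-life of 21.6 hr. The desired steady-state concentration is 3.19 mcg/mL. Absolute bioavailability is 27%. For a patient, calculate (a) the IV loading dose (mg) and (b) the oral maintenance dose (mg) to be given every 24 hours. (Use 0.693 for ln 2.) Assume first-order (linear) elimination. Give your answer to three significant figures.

(a) 1260 mg; (b) 3590 mg

LD = Vd × C = 395.0 × 3.19 = 1260 mg
CL = 0.693 × Vd / t½ = 0.693 × 395.0 / 21.6 = 12.67 L/h
D = CL × Css × τ / F = 12.67 × 3.19 × 24 / 0.27 = 3593 mg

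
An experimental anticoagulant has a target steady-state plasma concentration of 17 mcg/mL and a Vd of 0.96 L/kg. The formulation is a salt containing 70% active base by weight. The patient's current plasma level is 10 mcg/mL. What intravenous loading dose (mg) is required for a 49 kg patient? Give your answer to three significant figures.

Vd(total) = 49 kg × 0.96 L/kg = 47.04 L
Concentration deficit ΔC = 17 − 10 = 7.000 mg/L
LD = Vd × ΔC / S = 47.04 × 7.000 / 0.7 = 470.4 mg

470 mg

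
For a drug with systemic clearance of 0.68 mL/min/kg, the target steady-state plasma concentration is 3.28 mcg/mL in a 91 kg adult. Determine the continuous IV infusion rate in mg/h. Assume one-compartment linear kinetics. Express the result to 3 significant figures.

12.2 mg/h

CL = 0.68 mL/min/kg × 91 kg = 61.88 mL/min = 61.88 × 60/1000 = 3.713 L/h
At steady state, infusion rate equals elimination rate: rate in = CL × Css.
Infusion rate = CL · Css = 3.713 L/h × 3.28 mg/L = 12.18 mg/h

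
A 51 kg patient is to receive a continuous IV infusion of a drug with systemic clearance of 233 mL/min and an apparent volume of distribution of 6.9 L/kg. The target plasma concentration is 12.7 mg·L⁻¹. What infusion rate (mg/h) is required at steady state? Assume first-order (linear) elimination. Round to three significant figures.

178 mg/h

CL = 233 mL/min = 233 × 0.06 = 13.98 L/h
Infusion rate = CL · Css = 13.98 L/h × 12.7 mg/L = 177.5 mg/h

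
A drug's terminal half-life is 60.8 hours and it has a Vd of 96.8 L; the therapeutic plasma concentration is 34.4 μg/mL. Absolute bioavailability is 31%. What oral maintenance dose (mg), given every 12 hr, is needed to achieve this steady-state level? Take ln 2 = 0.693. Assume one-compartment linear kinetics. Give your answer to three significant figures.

k = 0.693/60.8 = 0.01140 h⁻¹, so CL = k·Vd = 0.01140 × 96.80 = 1.104 L/h
D = CL × Css × τ / F = 1.104 × 34.4 × 12 / 0.31 = 1470 mg

1470 mg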